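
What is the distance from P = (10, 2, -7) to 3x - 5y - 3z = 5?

distance = |a·x₀ + b·y₀ + c·z₀ - d| / √(a² + b² + c²)
  = |3·10 + (-5)·2 + (-3)·(-7) - 5| / √(3² + (-5)² + (-3)²)
  = |30 - 10 + 21 - 5| / √(9 + 25 + 9)
  = |36| / √43
  = 36 / 6.557
  ≈ 5.49

5.49


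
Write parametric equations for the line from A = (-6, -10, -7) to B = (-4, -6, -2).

Direction vector d = B - A = (-4 + 6, -6 + 10, -2 + 7) = (2, 4, 5)
Parametric form r = A + t·d:
x = -6 + 2t, y = -10 + 4t, z = -7 + 5t

x = -6 + 2t, y = -10 + 4t, z = -7 + 5t


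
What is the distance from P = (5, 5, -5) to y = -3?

distance = |a·x₀ + b·y₀ + c·z₀ - d| / √(a² + b² + c²)
  = |0·5 + 1·5 + 0·(-5) - (-3)| / √(0² + 1² + 0²)
  = |0 + 5 + 0 + 3| / √(0 + 1 + 0)
  = |8| / √1
  = 8 / 1
  ≈ 8

8


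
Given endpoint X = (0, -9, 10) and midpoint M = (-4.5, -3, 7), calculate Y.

Y = 2M - X
  = (2·(-4.5) - 0, 2·(-3) - (-9), 2·7 - 10)
  = (-9 + 0, -6 + 9, 14 - 10)
  = (-9, 3, 4)

(-9, 3, 4)


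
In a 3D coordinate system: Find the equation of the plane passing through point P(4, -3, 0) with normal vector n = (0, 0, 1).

The plane through P with normal n = (a, b, c) satisfies n·(r - P) = 0,
i.e. ax + by + cz = a·x₀ + b·y₀ + c·z₀.
d = 0·4 + 0·(-3) + 1·0
  = 0 + 0 + 0
  = 0
Equation: z = 0

z = 0


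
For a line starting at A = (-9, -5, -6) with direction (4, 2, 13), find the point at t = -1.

P(t) = A + t·d
  = (-9 + 4·(-1), -5 + 2·(-1), -6 + 13·(-1))
  = (-9 - 4, -5 - 2, -6 - 13)
  = (-13, -7, -19)

(-13, -7, -19)


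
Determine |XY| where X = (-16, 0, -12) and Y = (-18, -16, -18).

d = √[(x₂-x₁)² + (y₂-y₁)² + (z₂-z₁)²]
  = √[(-2)² + (-16)² + (-6)²]
  = √[4 + 256 + 36]
  = √296
  ≈ 17.2

17.2


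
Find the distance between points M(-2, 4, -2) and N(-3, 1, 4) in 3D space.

d = √[(x₂-x₁)² + (y₂-y₁)² + (z₂-z₁)²]
  = √[(-1)² + (-3)² + 6²]
  = √[1 + 9 + 36]
  = √46
  ≈ 6.782

6.782


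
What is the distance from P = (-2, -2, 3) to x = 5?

distance = |a·x₀ + b·y₀ + c·z₀ - d| / √(a² + b² + c²)
  = |1·(-2) + 0·(-2) + 0·3 - 5| / √(1² + 0² + 0²)
  = |-2 + 0 + 0 - 5| / √(1 + 0 + 0)
  = |-7| / √1
  = 7 / 1
  ≈ 7

7


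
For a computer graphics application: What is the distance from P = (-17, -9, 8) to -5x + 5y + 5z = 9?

distance = |a·x₀ + b·y₀ + c·z₀ - d| / √(a² + b² + c²)
  = |(-5)·(-17) + 5·(-9) + 5·8 - 9| / √((-5)² + 5² + 5²)
  = |85 - 45 + 40 - 9| / √(25 + 25 + 25)
  = |71| / √75
  = 71 / 8.66
  ≈ 8.198

8.198


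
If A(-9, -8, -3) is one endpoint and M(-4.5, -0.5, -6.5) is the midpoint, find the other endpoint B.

B = 2M - A
  = (2·(-4.5) - (-9), 2·(-0.5) - (-8), 2·(-6.5) - (-3))
  = (-9 + 9, -1 + 8, -13 + 3)
  = (0, 7, -10)

(0, 7, -10)


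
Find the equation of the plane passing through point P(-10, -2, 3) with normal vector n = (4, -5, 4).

The plane through P with normal n = (a, b, c) satisfies n·(r - P) = 0,
i.e. ax + by + cz = a·x₀ + b·y₀ + c·z₀.
d = 4·(-10) + (-5)·(-2) + 4·3
  = -40 + 10 + 12
  = -18
Equation: 4x - 5y + 4z = -18

4x - 5y + 4z = -18


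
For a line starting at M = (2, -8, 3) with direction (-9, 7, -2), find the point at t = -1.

P(t) = M + t·d
  = (2 + (-9)·(-1), -8 + 7·(-1), 3 + (-2)·(-1))
  = (2 + 9, -8 - 7, 3 + 2)
  = (11, -15, 5)

(11, -15, 5)


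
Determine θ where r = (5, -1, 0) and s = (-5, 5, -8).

r·s = 5·(-5) + (-1)·5 + 0·(-8) = -25 - 5 + 0 = -30
|r| = √(5² + (-1)² + 0²) = √26 ≈ 5.099
|s| = √((-5)² + 5² + (-8)²) = √114 ≈ 10.68
cos θ = (r·s)/(|r||s|) = -30/(5.099·10.68) ≈ -0.551
θ = arccos(-0.551) ≈ 123.4°

123.4°


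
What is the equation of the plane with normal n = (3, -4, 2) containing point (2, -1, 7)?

The plane through P with normal n = (a, b, c) satisfies n·(r - P) = 0,
i.e. ax + by + cz = a·x₀ + b·y₀ + c·z₀.
d = 3·2 + (-4)·(-1) + 2·7
  = 6 + 4 + 14
  = 24
Equation: 3x - 4y + 2z = 24

3x - 4y + 2z = 24


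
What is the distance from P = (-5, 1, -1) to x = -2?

distance = |a·x₀ + b·y₀ + c·z₀ - d| / √(a² + b² + c²)
  = |1·(-5) + 0·1 + 0·(-1) - (-2)| / √(1² + 0² + 0²)
  = |-5 + 0 + 0 + 2| / √(1 + 0 + 0)
  = |-3| / √1
  = 3 / 1
  ≈ 3

3


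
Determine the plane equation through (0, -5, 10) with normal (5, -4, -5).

The plane through P with normal n = (a, b, c) satisfies n·(r - P) = 0,
i.e. ax + by + cz = a·x₀ + b·y₀ + c·z₀.
d = 5·0 + (-4)·(-5) + (-5)·10
  = 0 + 20 - 50
  = -30
Equation: 5x - 4y - 5z = -30

5x - 4y - 5z = -30


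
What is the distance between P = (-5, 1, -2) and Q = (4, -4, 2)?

d = √[(x₂-x₁)² + (y₂-y₁)² + (z₂-z₁)²]
  = √[9² + (-5)² + 4²]
  = √[81 + 25 + 16]
  = √122
  ≈ 11.05

11.05


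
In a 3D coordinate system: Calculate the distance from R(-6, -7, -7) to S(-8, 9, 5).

d = √[(x₂-x₁)² + (y₂-y₁)² + (z₂-z₁)²]
  = √[(-2)² + 16² + 12²]
  = √[4 + 256 + 144]
  = √404
  ≈ 20.1

20.1


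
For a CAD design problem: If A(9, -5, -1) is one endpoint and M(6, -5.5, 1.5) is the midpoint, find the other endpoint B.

B = 2M - A
  = (2·6 - 9, 2·(-5.5) - (-5), 2·1.5 - (-1))
  = (12 - 9, -11 + 5, 3 + 1)
  = (3, -6, 4)

(3, -6, 4)


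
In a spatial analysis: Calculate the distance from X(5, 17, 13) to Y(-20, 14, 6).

d = √[(x₂-x₁)² + (y₂-y₁)² + (z₂-z₁)²]
  = √[(-25)² + (-3)² + (-7)²]
  = √[625 + 9 + 49]
  = √683
  ≈ 26.13

26.13


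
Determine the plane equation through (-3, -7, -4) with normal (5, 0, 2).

The plane through P with normal n = (a, b, c) satisfies n·(r - P) = 0,
i.e. ax + by + cz = a·x₀ + b·y₀ + c·z₀.
d = 5·(-3) + 0·(-7) + 2·(-4)
  = -15 + 0 - 8
  = -23
Equation: 5x + 2z = -23

5x + 2z = -23


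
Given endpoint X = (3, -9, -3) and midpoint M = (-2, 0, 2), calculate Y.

Y = 2M - X
  = (2·(-2) - 3, 2·0 - (-9), 2·2 - (-3))
  = (-4 - 3, 0 + 9, 4 + 3)
  = (-7, 9, 7)

(-7, 9, 7)


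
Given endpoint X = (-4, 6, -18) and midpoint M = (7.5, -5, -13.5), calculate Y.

Y = 2M - X
  = (2·7.5 - (-4), 2·(-5) - 6, 2·(-13.5) - (-18))
  = (15 + 4, -10 - 6, -27 + 18)
  = (19, -16, -9)

(19, -16, -9)


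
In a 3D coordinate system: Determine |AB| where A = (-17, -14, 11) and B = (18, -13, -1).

d = √[(x₂-x₁)² + (y₂-y₁)² + (z₂-z₁)²]
  = √[35² + 1² + (-12)²]
  = √[1225 + 1 + 144]
  = √1370
  ≈ 37.01

37.01


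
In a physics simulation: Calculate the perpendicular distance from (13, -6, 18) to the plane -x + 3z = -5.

distance = |a·x₀ + b·y₀ + c·z₀ - d| / √(a² + b² + c²)
  = |(-1)·13 + 0·(-6) + 3·18 - (-5)| / √((-1)² + 0² + 3²)
  = |-13 + 0 + 54 + 5| / √(1 + 0 + 9)
  = |46| / √10
  = 46 / 3.162
  ≈ 14.55

14.55


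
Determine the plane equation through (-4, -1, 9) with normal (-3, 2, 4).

The plane through P with normal n = (a, b, c) satisfies n·(r - P) = 0,
i.e. ax + by + cz = a·x₀ + b·y₀ + c·z₀.
d = (-3)·(-4) + 2·(-1) + 4·9
  = 12 - 2 + 36
  = 46
Equation: -3x + 2y + 4z = 46

-3x + 2y + 4z = 46


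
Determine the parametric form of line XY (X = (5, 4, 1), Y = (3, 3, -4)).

Direction vector d = Y - X = (3 - 5, 3 - 4, -4 - 1) = (-2, -1, -5)
Parametric form r = X + t·d:
x = 5 - 2t, y = 4 - t, z = 1 - 5t

x = 5 - 2t, y = 4 - t, z = 1 - 5t


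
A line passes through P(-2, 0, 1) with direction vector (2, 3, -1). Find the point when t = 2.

P(t) = P + t·d
  = (-2 + 2·2, 0 + 3·2, 1 + (-1)·2)
  = (-2 + 4, 0 + 6, 1 - 2)
  = (2, 6, -1)

(2, 6, -1)


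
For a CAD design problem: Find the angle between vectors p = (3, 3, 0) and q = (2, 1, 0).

p·q = 3·2 + 3·1 + 0·0 = 6 + 3 + 0 = 9
|p| = √(3² + 3² + 0²) = √18 ≈ 4.243
|q| = √(2² + 1² + 0²) = √5 ≈ 2.236
cos θ = (p·q)/(|p||q|) = 9/(4.243·2.236) ≈ 0.9487
θ = arccos(0.9487) ≈ 18.43°

18.43°


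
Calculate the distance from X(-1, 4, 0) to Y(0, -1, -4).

d = √[(x₂-x₁)² + (y₂-y₁)² + (z₂-z₁)²]
  = √[1² + (-5)² + (-4)²]
  = √[1 + 25 + 16]
  = √42
  ≈ 6.481

6.481


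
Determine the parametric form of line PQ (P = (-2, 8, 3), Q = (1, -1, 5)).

Direction vector d = Q - P = (1 + 2, -1 - 8, 5 - 3) = (3, -9, 2)
Parametric form r = P + t·d:
x = -2 + 3t, y = 8 - 9t, z = 3 + 2t

x = -2 + 3t, y = 8 - 9t, z = 3 + 2t


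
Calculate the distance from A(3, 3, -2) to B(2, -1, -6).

d = √[(x₂-x₁)² + (y₂-y₁)² + (z₂-z₁)²]
  = √[(-1)² + (-4)² + (-4)²]
  = √[1 + 16 + 16]
  = √33
  ≈ 5.745

5.745


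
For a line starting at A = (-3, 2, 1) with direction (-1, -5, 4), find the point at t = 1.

P(t) = A + t·d
  = (-3 + (-1)·1, 2 + (-5)·1, 1 + 4·1)
  = (-3 - 1, 2 - 5, 1 + 4)
  = (-4, -3, 5)

(-4, -3, 5)


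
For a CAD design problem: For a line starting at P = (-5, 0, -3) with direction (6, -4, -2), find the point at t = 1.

P(t) = P + t·d
  = (-5 + 6·1, 0 + (-4)·1, -3 + (-2)·1)
  = (-5 + 6, 0 - 4, -3 - 2)
  = (1, -4, -5)

(1, -4, -5)


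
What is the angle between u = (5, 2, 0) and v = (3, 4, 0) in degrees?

u·v = 5·3 + 2·4 + 0·0 = 15 + 8 + 0 = 23
|u| = √(5² + 2² + 0²) = √29 ≈ 5.385
|v| = √(3² + 4² + 0²) = √25 ≈ 5
cos θ = (u·v)/(|u||v|) = 23/(5.385·5) ≈ 0.8542
θ = arccos(0.8542) ≈ 31.33°

31.33°


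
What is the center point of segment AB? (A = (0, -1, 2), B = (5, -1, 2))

M = ((x₁+x₂)/2, (y₁+y₂)/2, (z₁+z₂)/2)
  = ((0 + 5)/2, (-1 - 1)/2, (2 + 2)/2)
  = (5/2, -2/2, 4/2)
  = (2.5, -1, 2)

(2.5, -1, 2)


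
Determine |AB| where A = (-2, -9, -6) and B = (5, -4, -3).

d = √[(x₂-x₁)² + (y₂-y₁)² + (z₂-z₁)²]
  = √[7² + 5² + 3²]
  = √[49 + 25 + 9]
  = √83
  ≈ 9.11

9.11


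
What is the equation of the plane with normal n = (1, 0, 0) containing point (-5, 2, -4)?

The plane through P with normal n = (a, b, c) satisfies n·(r - P) = 0,
i.e. ax + by + cz = a·x₀ + b·y₀ + c·z₀.
d = 1·(-5) + 0·2 + 0·(-4)
  = -5 + 0 + 0
  = -5
Equation: x = -5

x = -5


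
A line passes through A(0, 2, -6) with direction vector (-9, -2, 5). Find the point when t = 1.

P(t) = A + t·d
  = (0 + (-9)·1, 2 + (-2)·1, -6 + 5·1)
  = (0 - 9, 2 - 2, -6 + 5)
  = (-9, 0, -1)

(-9, 0, -1)


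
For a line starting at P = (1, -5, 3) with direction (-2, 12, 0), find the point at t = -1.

P(t) = P + t·d
  = (1 + (-2)·(-1), -5 + 12·(-1), 3 + 0·(-1))
  = (1 + 2, -5 - 12, 3 + 0)
  = (3, -17, 3)

(3, -17, 3)


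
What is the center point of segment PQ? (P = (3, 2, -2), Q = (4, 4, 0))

M = ((x₁+x₂)/2, (y₁+y₂)/2, (z₁+z₂)/2)
  = ((3 + 4)/2, (2 + 4)/2, (-2 + 0)/2)
  = (7/2, 6/2, -2/2)
  = (3.5, 3, -1)

(3.5, 3, -1)


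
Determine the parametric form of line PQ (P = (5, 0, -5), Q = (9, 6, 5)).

Direction vector d = Q - P = (9 - 5, 6 + 0, 5 + 5) = (4, 6, 10)
Parametric form r = P + t·d:
x = 5 + 4t, y = 0 + 6t, z = -5 + 10t

x = 5 + 4t, y = 0 + 6t, z = -5 + 10t


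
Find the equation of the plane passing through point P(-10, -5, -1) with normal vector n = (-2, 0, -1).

The plane through P with normal n = (a, b, c) satisfies n·(r - P) = 0,
i.e. ax + by + cz = a·x₀ + b·y₀ + c·z₀.
d = (-2)·(-10) + 0·(-5) + (-1)·(-1)
  = 20 + 0 + 1
  = 21
Equation: -2x - z = 21

-2x - z = 21


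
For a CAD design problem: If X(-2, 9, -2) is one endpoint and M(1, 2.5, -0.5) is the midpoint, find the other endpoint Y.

Y = 2M - X
  = (2·1 - (-2), 2·2.5 - 9, 2·(-0.5) - (-2))
  = (2 + 2, 5 - 9, -1 + 2)
  = (4, -4, 1)

(4, -4, 1)


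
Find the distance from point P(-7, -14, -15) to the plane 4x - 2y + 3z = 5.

distance = |a·x₀ + b·y₀ + c·z₀ - d| / √(a² + b² + c²)
  = |4·(-7) + (-2)·(-14) + 3·(-15) - 5| / √(4² + (-2)² + 3²)
  = |-28 + 28 - 45 - 5| / √(16 + 4 + 9)
  = |-50| / √29
  = 50 / 5.385
  ≈ 9.285

9.285


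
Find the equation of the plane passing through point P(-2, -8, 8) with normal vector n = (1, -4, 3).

The plane through P with normal n = (a, b, c) satisfies n·(r - P) = 0,
i.e. ax + by + cz = a·x₀ + b·y₀ + c·z₀.
d = 1·(-2) + (-4)·(-8) + 3·8
  = -2 + 32 + 24
  = 54
Equation: x - 4y + 3z = 54

x - 4y + 3z = 54


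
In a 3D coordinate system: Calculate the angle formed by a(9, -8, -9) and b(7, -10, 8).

a·b = 9·7 + (-8)·(-10) + (-9)·8 = 63 + 80 - 72 = 71
|a| = √(9² + (-8)² + (-9)²) = √226 ≈ 15.03
|b| = √(7² + (-10)² + 8²) = √213 ≈ 14.59
cos θ = (a·b)/(|a||b|) = 71/(15.03·14.59) ≈ 0.3236
θ = arccos(0.3236) ≈ 71.12°

71.12°


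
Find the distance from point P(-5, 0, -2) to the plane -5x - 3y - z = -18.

distance = |a·x₀ + b·y₀ + c·z₀ - d| / √(a² + b² + c²)
  = |(-5)·(-5) + (-3)·0 + (-1)·(-2) - (-18)| / √((-5)² + (-3)² + (-1)²)
  = |25 + 0 + 2 + 18| / √(25 + 9 + 1)
  = |45| / √35
  = 45 / 5.916
  ≈ 7.606

7.606


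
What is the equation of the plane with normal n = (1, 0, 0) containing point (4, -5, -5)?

The plane through P with normal n = (a, b, c) satisfies n·(r - P) = 0,
i.e. ax + by + cz = a·x₀ + b·y₀ + c·z₀.
d = 1·4 + 0·(-5) + 0·(-5)
  = 4 + 0 + 0
  = 4
Equation: x = 4

x = 4


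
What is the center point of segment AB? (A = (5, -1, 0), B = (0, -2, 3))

M = ((x₁+x₂)/2, (y₁+y₂)/2, (z₁+z₂)/2)
  = ((5 + 0)/2, (-1 - 2)/2, (0 + 3)/2)
  = (5/2, -3/2, 3/2)
  = (2.5, -1.5, 1.5)

(2.5, -1.5, 1.5)


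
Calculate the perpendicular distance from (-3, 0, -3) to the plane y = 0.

distance = |a·x₀ + b·y₀ + c·z₀ - d| / √(a² + b² + c²)
  = |0·(-3) + 1·0 + 0·(-3) - 0| / √(0² + 1² + 0²)
  = |0 + 0 + 0 + 0| / √(0 + 1 + 0)
  = |0| / √1
  = 0 / 1
  ≈ 0

0


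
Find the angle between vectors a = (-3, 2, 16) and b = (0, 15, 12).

a·b = (-3)·0 + 2·15 + 16·12 = 0 + 30 + 192 = 222
|a| = √((-3)² + 2² + 16²) = √269 ≈ 16.4
|b| = √(0² + 15² + 12²) = √369 ≈ 19.21
cos θ = (a·b)/(|a||b|) = 222/(16.4·19.21) ≈ 0.7046
θ = arccos(0.7046) ≈ 45.2°

45.2°


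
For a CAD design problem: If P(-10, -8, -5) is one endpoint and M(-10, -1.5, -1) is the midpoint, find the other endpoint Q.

Q = 2M - P
  = (2·(-10) - (-10), 2·(-1.5) - (-8), 2·(-1) - (-5))
  = (-20 + 10, -3 + 8, -2 + 5)
  = (-10, 5, 3)

(-10, 5, 3)


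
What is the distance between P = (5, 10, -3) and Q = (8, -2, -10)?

d = √[(x₂-x₁)² + (y₂-y₁)² + (z₂-z₁)²]
  = √[3² + (-12)² + (-7)²]
  = √[9 + 144 + 49]
  = √202
  ≈ 14.21

14.21


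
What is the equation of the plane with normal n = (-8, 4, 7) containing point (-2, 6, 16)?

The plane through P with normal n = (a, b, c) satisfies n·(r - P) = 0,
i.e. ax + by + cz = a·x₀ + b·y₀ + c·z₀.
d = (-8)·(-2) + 4·6 + 7·16
  = 16 + 24 + 112
  = 152
Equation: -8x + 4y + 7z = 152

-8x + 4y + 7z = 152


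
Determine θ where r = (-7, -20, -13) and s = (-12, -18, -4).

r·s = (-7)·(-12) + (-20)·(-18) + (-13)·(-4) = 84 + 360 + 52 = 496
|r| = √((-7)² + (-20)² + (-13)²) = √618 ≈ 24.86
|s| = √((-12)² + (-18)² + (-4)²) = √484 ≈ 22
cos θ = (r·s)/(|r||s|) = 496/(24.86·22) ≈ 0.9069
θ = arccos(0.9069) ≈ 24.92°

24.92°


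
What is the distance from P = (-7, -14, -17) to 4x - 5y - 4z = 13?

distance = |a·x₀ + b·y₀ + c·z₀ - d| / √(a² + b² + c²)
  = |4·(-7) + (-5)·(-14) + (-4)·(-17) - 13| / √(4² + (-5)² + (-4)²)
  = |-28 + 70 + 68 - 13| / √(16 + 25 + 16)
  = |97| / √57
  = 97 / 7.55
  ≈ 12.85

12.85


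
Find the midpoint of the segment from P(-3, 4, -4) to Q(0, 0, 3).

M = ((x₁+x₂)/2, (y₁+y₂)/2, (z₁+z₂)/2)
  = ((-3 + 0)/2, (4 + 0)/2, (-4 + 3)/2)
  = (-3/2, 4/2, -1/2)
  = (-1.5, 2, -0.5)

(-1.5, 2, -0.5)


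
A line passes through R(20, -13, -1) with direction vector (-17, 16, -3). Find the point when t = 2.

P(t) = R + t·d
  = (20 + (-17)·2, -13 + 16·2, -1 + (-3)·2)
  = (20 - 34, -13 + 32, -1 - 6)
  = (-14, 19, -7)

(-14, 19, -7)


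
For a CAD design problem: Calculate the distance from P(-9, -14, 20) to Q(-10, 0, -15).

d = √[(x₂-x₁)² + (y₂-y₁)² + (z₂-z₁)²]
  = √[(-1)² + 14² + (-35)²]
  = √[1 + 196 + 1225]
  = √1422
  ≈ 37.71

37.71


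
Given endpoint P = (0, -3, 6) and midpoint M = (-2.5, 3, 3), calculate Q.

Q = 2M - P
  = (2·(-2.5) - 0, 2·3 - (-3), 2·3 - 6)
  = (-5 + 0, 6 + 3, 6 - 6)
  = (-5, 9, 0)

(-5, 9, 0)


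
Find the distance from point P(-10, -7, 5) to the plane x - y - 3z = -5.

distance = |a·x₀ + b·y₀ + c·z₀ - d| / √(a² + b² + c²)
  = |1·(-10) + (-1)·(-7) + (-3)·5 - (-5)| / √(1² + (-1)² + (-3)²)
  = |-10 + 7 - 15 + 5| / √(1 + 1 + 9)
  = |-13| / √11
  = 13 / 3.317
  ≈ 3.92

3.92


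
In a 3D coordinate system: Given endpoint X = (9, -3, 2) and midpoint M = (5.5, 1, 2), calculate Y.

Y = 2M - X
  = (2·5.5 - 9, 2·1 - (-3), 2·2 - 2)
  = (11 - 9, 2 + 3, 4 - 2)
  = (2, 5, 2)

(2, 5, 2)


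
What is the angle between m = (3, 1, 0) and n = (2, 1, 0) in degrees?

m·n = 3·2 + 1·1 + 0·0 = 6 + 1 + 0 = 7
|m| = √(3² + 1² + 0²) = √10 ≈ 3.162
|n| = √(2² + 1² + 0²) = √5 ≈ 2.236
cos θ = (m·n)/(|m||n|) = 7/(3.162·2.236) ≈ 0.9899
θ = arccos(0.9899) ≈ 8.13°

8.13°


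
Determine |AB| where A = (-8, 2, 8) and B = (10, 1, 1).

d = √[(x₂-x₁)² + (y₂-y₁)² + (z₂-z₁)²]
  = √[18² + (-1)² + (-7)²]
  = √[324 + 1 + 49]
  = √374
  ≈ 19.34

19.34


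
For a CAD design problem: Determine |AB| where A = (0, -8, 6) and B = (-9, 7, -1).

d = √[(x₂-x₁)² + (y₂-y₁)² + (z₂-z₁)²]
  = √[(-9)² + 15² + (-7)²]
  = √[81 + 225 + 49]
  = √355
  ≈ 18.84

18.84


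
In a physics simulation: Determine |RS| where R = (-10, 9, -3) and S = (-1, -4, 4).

d = √[(x₂-x₁)² + (y₂-y₁)² + (z₂-z₁)²]
  = √[9² + (-13)² + 7²]
  = √[81 + 169 + 49]
  = √299
  ≈ 17.29

17.29


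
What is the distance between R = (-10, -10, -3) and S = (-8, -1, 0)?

d = √[(x₂-x₁)² + (y₂-y₁)² + (z₂-z₁)²]
  = √[2² + 9² + 3²]
  = √[4 + 81 + 9]
  = √94
  ≈ 9.695

9.695


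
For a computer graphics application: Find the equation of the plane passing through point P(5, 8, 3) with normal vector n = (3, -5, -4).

The plane through P with normal n = (a, b, c) satisfies n·(r - P) = 0,
i.e. ax + by + cz = a·x₀ + b·y₀ + c·z₀.
d = 3·5 + (-5)·8 + (-4)·3
  = 15 - 40 - 12
  = -37
Equation: 3x - 5y - 4z = -37

3x - 5y - 4z = -37


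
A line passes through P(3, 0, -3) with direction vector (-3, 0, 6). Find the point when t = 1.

P(t) = P + t·d
  = (3 + (-3)·1, 0 + 0·1, -3 + 6·1)
  = (3 - 3, 0 + 0, -3 + 6)
  = (0, 0, 3)

(0, 0, 3)


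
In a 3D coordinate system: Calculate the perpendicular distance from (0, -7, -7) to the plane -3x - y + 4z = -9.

distance = |a·x₀ + b·y₀ + c·z₀ - d| / √(a² + b² + c²)
  = |(-3)·0 + (-1)·(-7) + 4·(-7) - (-9)| / √((-3)² + (-1)² + 4²)
  = |0 + 7 - 28 + 9| / √(9 + 1 + 16)
  = |-12| / √26
  = 12 / 5.099
  ≈ 2.353

2.353


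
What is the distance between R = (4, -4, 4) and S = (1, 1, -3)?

d = √[(x₂-x₁)² + (y₂-y₁)² + (z₂-z₁)²]
  = √[(-3)² + 5² + (-7)²]
  = √[9 + 25 + 49]
  = √83
  ≈ 9.11

9.11


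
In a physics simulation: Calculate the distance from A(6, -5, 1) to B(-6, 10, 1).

d = √[(x₂-x₁)² + (y₂-y₁)² + (z₂-z₁)²]
  = √[(-12)² + 15² + 0²]
  = √[144 + 225 + 0]
  = √369
  ≈ 19.21

19.21


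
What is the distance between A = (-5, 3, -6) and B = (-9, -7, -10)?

d = √[(x₂-x₁)² + (y₂-y₁)² + (z₂-z₁)²]
  = √[(-4)² + (-10)² + (-4)²]
  = √[16 + 100 + 16]
  = √132
  ≈ 11.49

11.49


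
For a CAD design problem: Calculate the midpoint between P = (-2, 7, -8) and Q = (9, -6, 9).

M = ((x₁+x₂)/2, (y₁+y₂)/2, (z₁+z₂)/2)
  = ((-2 + 9)/2, (7 - 6)/2, (-8 + 9)/2)
  = (7/2, 1/2, 1/2)
  = (3.5, 0.5, 0.5)

(3.5, 0.5, 0.5)


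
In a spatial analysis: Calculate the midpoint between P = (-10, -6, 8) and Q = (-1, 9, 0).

M = ((x₁+x₂)/2, (y₁+y₂)/2, (z₁+z₂)/2)
  = ((-10 - 1)/2, (-6 + 9)/2, (8 + 0)/2)
  = (-11/2, 3/2, 8/2)
  = (-5.5, 1.5, 4)

(-5.5, 1.5, 4)


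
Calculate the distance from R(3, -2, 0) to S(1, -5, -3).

d = √[(x₂-x₁)² + (y₂-y₁)² + (z₂-z₁)²]
  = √[(-2)² + (-3)² + (-3)²]
  = √[4 + 9 + 9]
  = √22
  ≈ 4.69

4.69


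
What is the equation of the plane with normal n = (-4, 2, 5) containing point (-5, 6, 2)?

The plane through P with normal n = (a, b, c) satisfies n·(r - P) = 0,
i.e. ax + by + cz = a·x₀ + b·y₀ + c·z₀.
d = (-4)·(-5) + 2·6 + 5·2
  = 20 + 12 + 10
  = 42
Equation: -4x + 2y + 5z = 42

-4x + 2y + 5z = 42


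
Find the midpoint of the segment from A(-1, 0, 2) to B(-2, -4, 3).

M = ((x₁+x₂)/2, (y₁+y₂)/2, (z₁+z₂)/2)
  = ((-1 - 2)/2, (0 - 4)/2, (2 + 3)/2)
  = (-3/2, -4/2, 5/2)
  = (-1.5, -2, 2.5)

(-1.5, -2, 2.5)


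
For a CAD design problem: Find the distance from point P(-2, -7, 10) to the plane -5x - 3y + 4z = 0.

distance = |a·x₀ + b·y₀ + c·z₀ - d| / √(a² + b² + c²)
  = |(-5)·(-2) + (-3)·(-7) + 4·10 - 0| / √((-5)² + (-3)² + 4²)
  = |10 + 21 + 40 + 0| / √(25 + 9 + 16)
  = |71| / √50
  = 71 / 7.071
  ≈ 10.04

10.04


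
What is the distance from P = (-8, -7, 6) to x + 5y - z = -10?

distance = |a·x₀ + b·y₀ + c·z₀ - d| / √(a² + b² + c²)
  = |1·(-8) + 5·(-7) + (-1)·6 - (-10)| / √(1² + 5² + (-1)²)
  = |-8 - 35 - 6 + 10| / √(1 + 25 + 1)
  = |-39| / √27
  = 39 / 5.196
  ≈ 7.506

7.506


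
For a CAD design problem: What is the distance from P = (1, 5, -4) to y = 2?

distance = |a·x₀ + b·y₀ + c·z₀ - d| / √(a² + b² + c²)
  = |0·1 + 1·5 + 0·(-4) - 2| / √(0² + 1² + 0²)
  = |0 + 5 + 0 - 2| / √(0 + 1 + 0)
  = |3| / √1
  = 3 / 1
  ≈ 3

3


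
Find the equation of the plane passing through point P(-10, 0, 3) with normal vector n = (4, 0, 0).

The plane through P with normal n = (a, b, c) satisfies n·(r - P) = 0,
i.e. ax + by + cz = a·x₀ + b·y₀ + c·z₀.
d = 4·(-10) + 0·0 + 0·3
  = -40 + 0 + 0
  = -40
Equation: 4x = -40

4x = -40


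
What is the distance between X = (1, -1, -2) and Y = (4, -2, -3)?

d = √[(x₂-x₁)² + (y₂-y₁)² + (z₂-z₁)²]
  = √[3² + (-1)² + (-1)²]
  = √[9 + 1 + 1]
  = √11
  ≈ 3.317

3.317


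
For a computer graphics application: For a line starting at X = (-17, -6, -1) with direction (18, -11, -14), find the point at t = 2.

P(t) = X + t·d
  = (-17 + 18·2, -6 + (-11)·2, -1 + (-14)·2)
  = (-17 + 36, -6 - 22, -1 - 28)
  = (19, -28, -29)

(19, -28, -29)


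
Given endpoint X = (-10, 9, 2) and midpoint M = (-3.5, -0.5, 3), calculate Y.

Y = 2M - X
  = (2·(-3.5) - (-10), 2·(-0.5) - 9, 2·3 - 2)
  = (-7 + 10, -1 - 9, 6 - 2)
  = (3, -10, 4)

(3, -10, 4)


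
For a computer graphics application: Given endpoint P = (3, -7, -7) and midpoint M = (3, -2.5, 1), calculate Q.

Q = 2M - P
  = (2·3 - 3, 2·(-2.5) - (-7), 2·1 - (-7))
  = (6 - 3, -5 + 7, 2 + 7)
  = (3, 2, 9)

(3, 2, 9)


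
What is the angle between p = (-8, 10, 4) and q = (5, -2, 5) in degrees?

p·q = (-8)·5 + 10·(-2) + 4·5 = -40 - 20 + 20 = -40
|p| = √((-8)² + 10² + 4²) = √180 ≈ 13.42
|q| = √(5² + (-2)² + 5²) = √54 ≈ 7.348
cos θ = (p·q)/(|p||q|) = -40/(13.42·7.348) ≈ -0.4057
θ = arccos(-0.4057) ≈ 113.9°

113.9°


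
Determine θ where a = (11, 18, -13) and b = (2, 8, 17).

a·b = 11·2 + 18·8 + (-13)·17 = 22 + 144 - 221 = -55
|a| = √(11² + 18² + (-13)²) = √614 ≈ 24.78
|b| = √(2² + 8² + 17²) = √357 ≈ 18.89
cos θ = (a·b)/(|a||b|) = -55/(24.78·18.89) ≈ -0.1175
θ = arccos(-0.1175) ≈ 96.75°

96.75°


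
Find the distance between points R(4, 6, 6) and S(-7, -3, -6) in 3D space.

d = √[(x₂-x₁)² + (y₂-y₁)² + (z₂-z₁)²]
  = √[(-11)² + (-9)² + (-12)²]
  = √[121 + 81 + 144]
  = √346
  ≈ 18.6

18.6


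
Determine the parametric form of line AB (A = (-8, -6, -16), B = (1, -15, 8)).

Direction vector d = B - A = (1 + 8, -15 + 6, 8 + 16) = (9, -9, 24)
Parametric form r = A + t·d:
x = -8 + 9t, y = -6 - 9t, z = -16 + 24t

x = -8 + 9t, y = -6 - 9t, z = -16 + 24t


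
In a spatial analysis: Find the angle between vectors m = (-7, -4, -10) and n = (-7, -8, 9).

m·n = (-7)·(-7) + (-4)·(-8) + (-10)·9 = 49 + 32 - 90 = -9
|m| = √((-7)² + (-4)² + (-10)²) = √165 ≈ 12.85
|n| = √((-7)² + (-8)² + 9²) = √194 ≈ 13.93
cos θ = (m·n)/(|m||n|) = -9/(12.85·13.93) ≈ -0.0503
θ = arccos(-0.0503) ≈ 92.88°

92.88°


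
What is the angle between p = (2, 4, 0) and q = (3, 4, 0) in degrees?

p·q = 2·3 + 4·4 + 0·0 = 6 + 16 + 0 = 22
|p| = √(2² + 4² + 0²) = √20 ≈ 4.472
|q| = √(3² + 4² + 0²) = √25 ≈ 5
cos θ = (p·q)/(|p||q|) = 22/(4.472·5) ≈ 0.9839
θ = arccos(0.9839) ≈ 10.3°

10.3°


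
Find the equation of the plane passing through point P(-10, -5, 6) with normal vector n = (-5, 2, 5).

The plane through P with normal n = (a, b, c) satisfies n·(r - P) = 0,
i.e. ax + by + cz = a·x₀ + b·y₀ + c·z₀.
d = (-5)·(-10) + 2·(-5) + 5·6
  = 50 - 10 + 30
  = 70
Equation: -5x + 2y + 5z = 70

-5x + 2y + 5z = 70


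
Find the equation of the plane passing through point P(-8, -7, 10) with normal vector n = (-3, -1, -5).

The plane through P with normal n = (a, b, c) satisfies n·(r - P) = 0,
i.e. ax + by + cz = a·x₀ + b·y₀ + c·z₀.
d = (-3)·(-8) + (-1)·(-7) + (-5)·10
  = 24 + 7 - 50
  = -19
Equation: -3x - y - 5z = -19

-3x - y - 5z = -19


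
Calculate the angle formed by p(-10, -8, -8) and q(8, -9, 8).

p·q = (-10)·8 + (-8)·(-9) + (-8)·8 = -80 + 72 - 64 = -72
|p| = √((-10)² + (-8)² + (-8)²) = √228 ≈ 15.1
|q| = √(8² + (-9)² + 8²) = √209 ≈ 14.46
cos θ = (p·q)/(|p||q|) = -72/(15.1·14.46) ≈ -0.3298
θ = arccos(-0.3298) ≈ 109.3°

109.3°


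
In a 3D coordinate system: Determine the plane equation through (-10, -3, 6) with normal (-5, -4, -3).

The plane through P with normal n = (a, b, c) satisfies n·(r - P) = 0,
i.e. ax + by + cz = a·x₀ + b·y₀ + c·z₀.
d = (-5)·(-10) + (-4)·(-3) + (-3)·6
  = 50 + 12 - 18
  = 44
Equation: -5x - 4y - 3z = 44

-5x - 4y - 3z = 44


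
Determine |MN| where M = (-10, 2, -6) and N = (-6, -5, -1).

d = √[(x₂-x₁)² + (y₂-y₁)² + (z₂-z₁)²]
  = √[4² + (-7)² + 5²]
  = √[16 + 49 + 25]
  = √90
  ≈ 9.487

9.487


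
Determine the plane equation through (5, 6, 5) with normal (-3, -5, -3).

The plane through P with normal n = (a, b, c) satisfies n·(r - P) = 0,
i.e. ax + by + cz = a·x₀ + b·y₀ + c·z₀.
d = (-3)·5 + (-5)·6 + (-3)·5
  = -15 - 30 - 15
  = -60
Equation: -3x - 5y - 3z = -60

-3x - 5y - 3z = -60


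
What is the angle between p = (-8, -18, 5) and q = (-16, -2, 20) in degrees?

p·q = (-8)·(-16) + (-18)·(-2) + 5·20 = 128 + 36 + 100 = 264
|p| = √((-8)² + (-18)² + 5²) = √413 ≈ 20.32
|q| = √((-16)² + (-2)² + 20²) = √660 ≈ 25.69
cos θ = (p·q)/(|p||q|) = 264/(20.32·25.69) ≈ 0.5057
θ = arccos(0.5057) ≈ 59.62°

59.62°


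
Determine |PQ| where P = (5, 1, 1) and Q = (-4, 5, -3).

d = √[(x₂-x₁)² + (y₂-y₁)² + (z₂-z₁)²]
  = √[(-9)² + 4² + (-4)²]
  = √[81 + 16 + 16]
  = √113
  ≈ 10.63

10.63


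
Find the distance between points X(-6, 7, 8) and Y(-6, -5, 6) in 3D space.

d = √[(x₂-x₁)² + (y₂-y₁)² + (z₂-z₁)²]
  = √[0² + (-12)² + (-2)²]
  = √[0 + 144 + 4]
  = √148
  ≈ 12.17

12.17


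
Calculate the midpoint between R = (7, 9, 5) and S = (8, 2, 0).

M = ((x₁+x₂)/2, (y₁+y₂)/2, (z₁+z₂)/2)
  = ((7 + 8)/2, (9 + 2)/2, (5 + 0)/2)
  = (15/2, 11/2, 5/2)
  = (7.5, 5.5, 2.5)

(7.5, 5.5, 2.5)


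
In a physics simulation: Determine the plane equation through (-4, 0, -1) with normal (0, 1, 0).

The plane through P with normal n = (a, b, c) satisfies n·(r - P) = 0,
i.e. ax + by + cz = a·x₀ + b·y₀ + c·z₀.
d = 0·(-4) + 1·0 + 0·(-1)
  = 0 + 0 + 0
  = 0
Equation: y = 0

y = 0


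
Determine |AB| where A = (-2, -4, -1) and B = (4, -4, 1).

d = √[(x₂-x₁)² + (y₂-y₁)² + (z₂-z₁)²]
  = √[6² + 0² + 2²]
  = √[36 + 0 + 4]
  = √40
  ≈ 6.325

6.325


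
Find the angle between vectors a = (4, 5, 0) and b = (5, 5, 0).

a·b = 4·5 + 5·5 + 0·0 = 20 + 25 + 0 = 45
|a| = √(4² + 5² + 0²) = √41 ≈ 6.403
|b| = √(5² + 5² + 0²) = √50 ≈ 7.071
cos θ = (a·b)/(|a||b|) = 45/(6.403·7.071) ≈ 0.9939
θ = arccos(0.9939) ≈ 6.34°

6.34°


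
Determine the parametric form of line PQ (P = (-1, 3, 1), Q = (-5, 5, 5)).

Direction vector d = Q - P = (-5 + 1, 5 - 3, 5 - 1) = (-4, 2, 4)
Parametric form r = P + t·d:
x = -1 - 4t, y = 3 + 2t, z = 1 + 4t

x = -1 - 4t, y = 3 + 2t, z = 1 + 4t


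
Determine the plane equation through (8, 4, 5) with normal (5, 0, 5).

The plane through P with normal n = (a, b, c) satisfies n·(r - P) = 0,
i.e. ax + by + cz = a·x₀ + b·y₀ + c·z₀.
d = 5·8 + 0·4 + 5·5
  = 40 + 0 + 25
  = 65
Equation: 5x + 5z = 65

5x + 5z = 65


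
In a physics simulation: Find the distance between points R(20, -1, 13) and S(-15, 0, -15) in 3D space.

d = √[(x₂-x₁)² + (y₂-y₁)² + (z₂-z₁)²]
  = √[(-35)² + 1² + (-28)²]
  = √[1225 + 1 + 784]
  = √2010
  ≈ 44.83

44.83


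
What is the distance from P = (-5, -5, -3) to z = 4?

distance = |a·x₀ + b·y₀ + c·z₀ - d| / √(a² + b² + c²)
  = |0·(-5) + 0·(-5) + 1·(-3) - 4| / √(0² + 0² + 1²)
  = |0 + 0 - 3 - 4| / √(0 + 0 + 1)
  = |-7| / √1
  = 7 / 1
  ≈ 7

7


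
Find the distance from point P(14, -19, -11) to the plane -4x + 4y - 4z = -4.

distance = |a·x₀ + b·y₀ + c·z₀ - d| / √(a² + b² + c²)
  = |(-4)·14 + 4·(-19) + (-4)·(-11) - (-4)| / √((-4)² + 4² + (-4)²)
  = |-56 - 76 + 44 + 4| / √(16 + 16 + 16)
  = |-84| / √48
  = 84 / 6.928
  ≈ 12.12

12.12


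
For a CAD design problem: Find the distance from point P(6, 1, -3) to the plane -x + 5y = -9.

distance = |a·x₀ + b·y₀ + c·z₀ - d| / √(a² + b² + c²)
  = |(-1)·6 + 5·1 + 0·(-3) - (-9)| / √((-1)² + 5² + 0²)
  = |-6 + 5 + 0 + 9| / √(1 + 25 + 0)
  = |8| / √26
  = 8 / 5.099
  ≈ 1.569

1.569


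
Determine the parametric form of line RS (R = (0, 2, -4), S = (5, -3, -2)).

Direction vector d = S - R = (5 + 0, -3 - 2, -2 + 4) = (5, -5, 2)
Parametric form r = R + t·d:
x = 0 + 5t, y = 2 - 5t, z = -4 + 2t

x = 0 + 5t, y = 2 - 5t, z = -4 + 2t


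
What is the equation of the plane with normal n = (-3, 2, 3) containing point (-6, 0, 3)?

The plane through P with normal n = (a, b, c) satisfies n·(r - P) = 0,
i.e. ax + by + cz = a·x₀ + b·y₀ + c·z₀.
d = (-3)·(-6) + 2·0 + 3·3
  = 18 + 0 + 9
  = 27
Equation: -3x + 2y + 3z = 27

-3x + 2y + 3z = 27


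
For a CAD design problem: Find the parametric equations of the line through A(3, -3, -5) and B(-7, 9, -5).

Direction vector d = B - A = (-7 - 3, 9 + 3, -5 + 5) = (-10, 12, 0)
Parametric form r = A + t·d:
x = 3 - 10t, y = -3 + 12t, z = -5

x = 3 - 10t, y = -3 + 12t, z = -5


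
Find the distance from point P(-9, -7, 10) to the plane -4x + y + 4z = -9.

distance = |a·x₀ + b·y₀ + c·z₀ - d| / √(a² + b² + c²)
  = |(-4)·(-9) + 1·(-7) + 4·10 - (-9)| / √((-4)² + 1² + 4²)
  = |36 - 7 + 40 + 9| / √(16 + 1 + 16)
  = |78| / √33
  = 78 / 5.745
  ≈ 13.58

13.58


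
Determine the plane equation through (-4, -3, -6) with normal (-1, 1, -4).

The plane through P with normal n = (a, b, c) satisfies n·(r - P) = 0,
i.e. ax + by + cz = a·x₀ + b·y₀ + c·z₀.
d = (-1)·(-4) + 1·(-3) + (-4)·(-6)
  = 4 - 3 + 24
  = 25
Equation: -x + y - 4z = 25

-x + y - 4z = 25


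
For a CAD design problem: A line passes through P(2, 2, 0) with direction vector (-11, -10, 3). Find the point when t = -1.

P(t) = P + t·d
  = (2 + (-11)·(-1), 2 + (-10)·(-1), 0 + 3·(-1))
  = (2 + 11, 2 + 10, 0 - 3)
  = (13, 12, -3)

(13, 12, -3)


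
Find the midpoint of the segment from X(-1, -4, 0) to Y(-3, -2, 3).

M = ((x₁+x₂)/2, (y₁+y₂)/2, (z₁+z₂)/2)
  = ((-1 - 3)/2, (-4 - 2)/2, (0 + 3)/2)
  = (-4/2, -6/2, 3/2)
  = (-2, -3, 1.5)

(-2, -3, 1.5)


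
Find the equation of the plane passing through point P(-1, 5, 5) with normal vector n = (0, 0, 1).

The plane through P with normal n = (a, b, c) satisfies n·(r - P) = 0,
i.e. ax + by + cz = a·x₀ + b·y₀ + c·z₀.
d = 0·(-1) + 0·5 + 1·5
  = 0 + 0 + 5
  = 5
Equation: z = 5

z = 5


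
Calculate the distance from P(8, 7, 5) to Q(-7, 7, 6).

d = √[(x₂-x₁)² + (y₂-y₁)² + (z₂-z₁)²]
  = √[(-15)² + 0² + 1²]
  = √[225 + 0 + 1]
  = √226
  ≈ 15.03

15.03


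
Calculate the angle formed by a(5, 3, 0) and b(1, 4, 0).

a·b = 5·1 + 3·4 + 0·0 = 5 + 12 + 0 = 17
|a| = √(5² + 3² + 0²) = √34 ≈ 5.831
|b| = √(1² + 4² + 0²) = √17 ≈ 4.123
cos θ = (a·b)/(|a||b|) = 17/(5.831·4.123) ≈ 0.7071
θ = arccos(0.7071) ≈ 45°

45°


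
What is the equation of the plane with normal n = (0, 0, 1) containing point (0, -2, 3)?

The plane through P with normal n = (a, b, c) satisfies n·(r - P) = 0,
i.e. ax + by + cz = a·x₀ + b·y₀ + c·z₀.
d = 0·0 + 0·(-2) + 1·3
  = 0 + 0 + 3
  = 3
Equation: z = 3

z = 3


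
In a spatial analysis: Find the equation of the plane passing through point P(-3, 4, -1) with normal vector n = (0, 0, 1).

The plane through P with normal n = (a, b, c) satisfies n·(r - P) = 0,
i.e. ax + by + cz = a·x₀ + b·y₀ + c·z₀.
d = 0·(-3) + 0·4 + 1·(-1)
  = 0 + 0 - 1
  = -1
Equation: z = -1

z = -1


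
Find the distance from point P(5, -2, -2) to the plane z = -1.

distance = |a·x₀ + b·y₀ + c·z₀ - d| / √(a² + b² + c²)
  = |0·5 + 0·(-2) + 1·(-2) - (-1)| / √(0² + 0² + 1²)
  = |0 + 0 - 2 + 1| / √(0 + 0 + 1)
  = |-1| / √1
  = 1 / 1
  ≈ 1

1


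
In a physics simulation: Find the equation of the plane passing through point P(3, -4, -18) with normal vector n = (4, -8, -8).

The plane through P with normal n = (a, b, c) satisfies n·(r - P) = 0,
i.e. ax + by + cz = a·x₀ + b·y₀ + c·z₀.
d = 4·3 + (-8)·(-4) + (-8)·(-18)
  = 12 + 32 + 144
  = 188
Equation: 4x - 8y - 8z = 188

4x - 8y - 8z = 188


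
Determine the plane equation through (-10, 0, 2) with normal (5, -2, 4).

The plane through P with normal n = (a, b, c) satisfies n·(r - P) = 0,
i.e. ax + by + cz = a·x₀ + b·y₀ + c·z₀.
d = 5·(-10) + (-2)·0 + 4·2
  = -50 + 0 + 8
  = -42
Equation: 5x - 2y + 4z = -42

5x - 2y + 4z = -42


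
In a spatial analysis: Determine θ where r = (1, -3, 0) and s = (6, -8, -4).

r·s = 1·6 + (-3)·(-8) + 0·(-4) = 6 + 24 + 0 = 30
|r| = √(1² + (-3)² + 0²) = √10 ≈ 3.162
|s| = √(6² + (-8)² + (-4)²) = √116 ≈ 10.77
cos θ = (r·s)/(|r||s|) = 30/(3.162·10.77) ≈ 0.8808
θ = arccos(0.8808) ≈ 28.26°

28.26°


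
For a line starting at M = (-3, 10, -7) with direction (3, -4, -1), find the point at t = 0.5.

P(t) = M + t·d
  = (-3 + 3·0.5, 10 + (-4)·0.5, -7 + (-1)·0.5)
  = (-3 + 1.5, 10 - 2, -7 - 0.5)
  = (-1.5, 8, -7.5)

(-1.5, 8, -7.5)


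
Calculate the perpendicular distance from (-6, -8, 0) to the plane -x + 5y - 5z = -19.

distance = |a·x₀ + b·y₀ + c·z₀ - d| / √(a² + b² + c²)
  = |(-1)·(-6) + 5·(-8) + (-5)·0 - (-19)| / √((-1)² + 5² + (-5)²)
  = |6 - 40 + 0 + 19| / √(1 + 25 + 25)
  = |-15| / √51
  = 15 / 7.141
  ≈ 2.1

2.1


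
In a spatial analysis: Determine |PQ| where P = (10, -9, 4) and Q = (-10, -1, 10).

d = √[(x₂-x₁)² + (y₂-y₁)² + (z₂-z₁)²]
  = √[(-20)² + 8² + 6²]
  = √[400 + 64 + 36]
  = √500
  ≈ 22.36

22.36


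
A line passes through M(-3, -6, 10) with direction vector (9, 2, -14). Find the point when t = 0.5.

P(t) = M + t·d
  = (-3 + 9·0.5, -6 + 2·0.5, 10 + (-14)·0.5)
  = (-3 + 4.5, -6 + 1, 10 - 7)
  = (1.5, -5, 3)

(1.5, -5, 3)


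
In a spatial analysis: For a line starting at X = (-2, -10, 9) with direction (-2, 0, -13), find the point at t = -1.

P(t) = X + t·d
  = (-2 + (-2)·(-1), -10 + 0·(-1), 9 + (-13)·(-1))
  = (-2 + 2, -10 + 0, 9 + 13)
  = (0, -10, 22)

(0, -10, 22)


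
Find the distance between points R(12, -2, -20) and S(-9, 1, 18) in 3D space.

d = √[(x₂-x₁)² + (y₂-y₁)² + (z₂-z₁)²]
  = √[(-21)² + 3² + 38²]
  = √[441 + 9 + 1444]
  = √1894
  ≈ 43.52

43.52


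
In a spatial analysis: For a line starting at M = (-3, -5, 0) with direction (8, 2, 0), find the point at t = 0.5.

P(t) = M + t·d
  = (-3 + 8·0.5, -5 + 2·0.5, 0 + 0·0.5)
  = (-3 + 4, -5 + 1, 0 + 0)
  = (1, -4, 0)

(1, -4, 0)


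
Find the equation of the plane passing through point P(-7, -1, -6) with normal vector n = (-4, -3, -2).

The plane through P with normal n = (a, b, c) satisfies n·(r - P) = 0,
i.e. ax + by + cz = a·x₀ + b·y₀ + c·z₀.
d = (-4)·(-7) + (-3)·(-1) + (-2)·(-6)
  = 28 + 3 + 12
  = 43
Equation: -4x - 3y - 2z = 43

-4x - 3y - 2z = 43


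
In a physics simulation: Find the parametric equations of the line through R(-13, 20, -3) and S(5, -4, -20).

Direction vector d = S - R = (5 + 13, -4 - 20, -20 + 3) = (18, -24, -17)
Parametric form r = R + t·d:
x = -13 + 18t, y = 20 - 24t, z = -3 - 17t

x = -13 + 18t, y = 20 - 24t, z = -3 - 17t


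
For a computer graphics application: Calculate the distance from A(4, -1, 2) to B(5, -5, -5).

d = √[(x₂-x₁)² + (y₂-y₁)² + (z₂-z₁)²]
  = √[1² + (-4)² + (-7)²]
  = √[1 + 16 + 49]
  = √66
  ≈ 8.124

8.124


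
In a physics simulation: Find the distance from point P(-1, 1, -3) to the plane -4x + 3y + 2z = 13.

distance = |a·x₀ + b·y₀ + c·z₀ - d| / √(a² + b² + c²)
  = |(-4)·(-1) + 3·1 + 2·(-3) - 13| / √((-4)² + 3² + 2²)
  = |4 + 3 - 6 - 13| / √(16 + 9 + 4)
  = |-12| / √29
  = 12 / 5.385
  ≈ 2.228

2.228


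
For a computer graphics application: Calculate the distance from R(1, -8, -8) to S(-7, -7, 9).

d = √[(x₂-x₁)² + (y₂-y₁)² + (z₂-z₁)²]
  = √[(-8)² + 1² + 17²]
  = √[64 + 1 + 289]
  = √354
  ≈ 18.81

18.81


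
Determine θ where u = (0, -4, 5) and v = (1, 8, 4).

u·v = 0·1 + (-4)·8 + 5·4 = 0 - 32 + 20 = -12
|u| = √(0² + (-4)² + 5²) = √41 ≈ 6.403
|v| = √(1² + 8² + 4²) = √81 ≈ 9
cos θ = (u·v)/(|u||v|) = -12/(6.403·9) ≈ -0.2082
θ = arccos(-0.2082) ≈ 102°

102°


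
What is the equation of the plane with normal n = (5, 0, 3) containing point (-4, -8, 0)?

The plane through P with normal n = (a, b, c) satisfies n·(r - P) = 0,
i.e. ax + by + cz = a·x₀ + b·y₀ + c·z₀.
d = 5·(-4) + 0·(-8) + 3·0
  = -20 + 0 + 0
  = -20
Equation: 5x + 3z = -20

5x + 3z = -20


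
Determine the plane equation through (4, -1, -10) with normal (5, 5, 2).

The plane through P with normal n = (a, b, c) satisfies n·(r - P) = 0,
i.e. ax + by + cz = a·x₀ + b·y₀ + c·z₀.
d = 5·4 + 5·(-1) + 2·(-10)
  = 20 - 5 - 20
  = -5
Equation: 5x + 5y + 2z = -5

5x + 5y + 2z = -5


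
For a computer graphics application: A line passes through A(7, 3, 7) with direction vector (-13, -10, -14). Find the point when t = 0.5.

P(t) = A + t·d
  = (7 + (-13)·0.5, 3 + (-10)·0.5, 7 + (-14)·0.5)
  = (7 - 6.5, 3 - 5, 7 - 7)
  = (0.5, -2, 0)

(0.5, -2, 0)


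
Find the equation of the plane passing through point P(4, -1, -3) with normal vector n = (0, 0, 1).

The plane through P with normal n = (a, b, c) satisfies n·(r - P) = 0,
i.e. ax + by + cz = a·x₀ + b·y₀ + c·z₀.
d = 0·4 + 0·(-1) + 1·(-3)
  = 0 + 0 - 3
  = -3
Equation: z = -3

z = -3
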